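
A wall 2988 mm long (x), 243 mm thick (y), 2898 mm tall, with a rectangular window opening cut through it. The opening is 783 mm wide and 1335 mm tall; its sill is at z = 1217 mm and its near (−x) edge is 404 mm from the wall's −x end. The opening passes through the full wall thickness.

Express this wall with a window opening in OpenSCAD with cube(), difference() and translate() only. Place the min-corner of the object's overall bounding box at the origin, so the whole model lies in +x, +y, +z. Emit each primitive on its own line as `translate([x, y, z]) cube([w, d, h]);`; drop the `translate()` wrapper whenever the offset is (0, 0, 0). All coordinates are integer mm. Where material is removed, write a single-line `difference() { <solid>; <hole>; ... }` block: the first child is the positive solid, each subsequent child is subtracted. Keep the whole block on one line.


difference() { cube([2988, 243, 2898]); translate([404, 0, 1217]) cube([783, 243, 1335]); }


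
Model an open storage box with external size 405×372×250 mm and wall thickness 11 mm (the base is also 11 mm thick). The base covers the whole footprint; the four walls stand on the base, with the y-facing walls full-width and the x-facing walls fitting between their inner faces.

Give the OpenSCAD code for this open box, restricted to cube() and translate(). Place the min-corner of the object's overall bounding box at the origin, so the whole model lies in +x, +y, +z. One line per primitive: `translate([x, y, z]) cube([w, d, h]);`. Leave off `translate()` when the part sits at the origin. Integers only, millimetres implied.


cube([405, 372, 11]);
translate([0, 0, 11]) cube([405, 11, 239]);
translate([0, 361, 11]) cube([405, 11, 239]);
translate([0, 11, 11]) cube([11, 350, 239]);
translate([394, 11, 11]) cube([11, 350, 239]);


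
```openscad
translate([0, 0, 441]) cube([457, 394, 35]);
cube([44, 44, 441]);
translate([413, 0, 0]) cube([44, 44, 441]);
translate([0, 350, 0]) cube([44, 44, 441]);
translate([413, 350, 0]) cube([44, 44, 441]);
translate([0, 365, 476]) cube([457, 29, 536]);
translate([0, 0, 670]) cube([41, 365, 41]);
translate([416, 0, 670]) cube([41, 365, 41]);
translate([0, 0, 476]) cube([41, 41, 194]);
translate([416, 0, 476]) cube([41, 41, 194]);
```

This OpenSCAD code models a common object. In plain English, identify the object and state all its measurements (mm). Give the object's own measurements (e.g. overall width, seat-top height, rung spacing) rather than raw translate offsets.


A chair. The seat is a 457×394×35 mm slab with its top at z = 476 mm, on four 44×44 mm corner legs (flush with the seat edges, standing on z = 0). A flat backrest 29 mm thick, 536 mm tall, spans the full seat width and rises from the seat top along its +y edge, rear face flush with the rear of the seat. Two armrests of 41×41 mm section run along each side from the seat's front edge to the front of the backrest, top faces 235 mm above the seat top and outer faces flush with the seat's x-edges; a 41×41 mm post under the front of each armrest stands on the seat at the front corner.


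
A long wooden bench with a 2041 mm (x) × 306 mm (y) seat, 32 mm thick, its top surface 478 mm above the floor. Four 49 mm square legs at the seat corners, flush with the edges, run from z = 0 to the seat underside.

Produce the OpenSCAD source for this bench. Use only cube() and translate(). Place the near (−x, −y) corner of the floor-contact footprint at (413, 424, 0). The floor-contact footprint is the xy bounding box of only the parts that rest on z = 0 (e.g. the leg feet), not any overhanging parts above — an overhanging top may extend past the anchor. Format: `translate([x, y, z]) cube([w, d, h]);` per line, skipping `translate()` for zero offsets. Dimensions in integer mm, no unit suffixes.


translate([413, 424, 446]) cube([2041, 306, 32]);
translate([413, 424, 0]) cube([49, 49, 446]);
translate([413, 681, 0]) cube([49, 49, 446]);
translate([2405, 424, 0]) cube([49, 49, 446]);
translate([2405, 681, 0]) cube([49, 49, 446]);


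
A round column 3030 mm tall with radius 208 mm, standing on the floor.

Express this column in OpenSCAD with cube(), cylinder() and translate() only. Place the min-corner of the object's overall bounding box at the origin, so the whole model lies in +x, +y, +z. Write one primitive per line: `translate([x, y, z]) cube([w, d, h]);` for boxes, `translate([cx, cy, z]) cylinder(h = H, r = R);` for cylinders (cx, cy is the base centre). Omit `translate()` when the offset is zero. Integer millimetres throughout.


translate([208, 208, 0]) cylinder(h = 3030, r = 208);


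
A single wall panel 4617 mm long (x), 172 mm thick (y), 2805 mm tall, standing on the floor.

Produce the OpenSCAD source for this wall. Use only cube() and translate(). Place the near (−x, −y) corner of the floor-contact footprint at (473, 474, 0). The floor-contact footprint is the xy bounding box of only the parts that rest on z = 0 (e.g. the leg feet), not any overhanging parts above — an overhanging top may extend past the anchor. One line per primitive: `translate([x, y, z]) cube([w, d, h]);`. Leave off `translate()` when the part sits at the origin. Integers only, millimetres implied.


translate([473, 474, 0]) cube([4617, 172, 2805]);


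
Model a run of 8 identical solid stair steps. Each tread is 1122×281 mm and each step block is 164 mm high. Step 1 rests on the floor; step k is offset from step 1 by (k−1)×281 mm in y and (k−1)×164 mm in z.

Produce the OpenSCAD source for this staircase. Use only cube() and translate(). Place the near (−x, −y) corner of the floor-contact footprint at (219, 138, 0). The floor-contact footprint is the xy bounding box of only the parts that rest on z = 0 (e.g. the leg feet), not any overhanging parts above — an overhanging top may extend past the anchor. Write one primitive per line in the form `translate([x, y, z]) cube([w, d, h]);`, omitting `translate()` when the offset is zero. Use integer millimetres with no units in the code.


translate([219, 138, 0]) cube([1122, 281, 164]);
translate([219, 419, 164]) cube([1122, 281, 164]);
translate([219, 700, 328]) cube([1122, 281, 164]);
translate([219, 981, 492]) cube([1122, 281, 164]);
translate([219, 1262, 656]) cube([1122, 281, 164]);
translate([219, 1543, 820]) cube([1122, 281, 164]);
translate([219, 1824, 984]) cube([1122, 281, 164]);
translate([219, 2105, 1148]) cube([1122, 281, 164]);


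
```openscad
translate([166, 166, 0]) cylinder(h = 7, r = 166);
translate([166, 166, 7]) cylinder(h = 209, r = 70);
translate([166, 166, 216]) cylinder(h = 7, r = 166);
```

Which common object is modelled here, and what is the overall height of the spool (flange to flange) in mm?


A spool. The overall height is 223 mm.

Three coaxial cylinders, large–small–large — a spool. Two 7 mm flanges and a 209 mm core give 7 + 209 + 7 = 223 mm.


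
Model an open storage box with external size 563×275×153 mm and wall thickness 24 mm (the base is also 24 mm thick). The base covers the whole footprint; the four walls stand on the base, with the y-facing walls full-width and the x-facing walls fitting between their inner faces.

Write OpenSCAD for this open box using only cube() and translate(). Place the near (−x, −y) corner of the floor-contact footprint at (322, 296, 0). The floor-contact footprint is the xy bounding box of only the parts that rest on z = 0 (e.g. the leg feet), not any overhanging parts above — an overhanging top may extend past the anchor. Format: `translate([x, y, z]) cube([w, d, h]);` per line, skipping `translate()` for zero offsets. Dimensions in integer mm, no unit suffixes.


translate([322, 296, 0]) cube([563, 275, 24]);
translate([322, 296, 24]) cube([563, 24, 129]);
translate([322, 547, 24]) cube([563, 24, 129]);
translate([322, 320, 24]) cube([24, 227, 129]);
translate([861, 320, 24]) cube([24, 227, 129]);


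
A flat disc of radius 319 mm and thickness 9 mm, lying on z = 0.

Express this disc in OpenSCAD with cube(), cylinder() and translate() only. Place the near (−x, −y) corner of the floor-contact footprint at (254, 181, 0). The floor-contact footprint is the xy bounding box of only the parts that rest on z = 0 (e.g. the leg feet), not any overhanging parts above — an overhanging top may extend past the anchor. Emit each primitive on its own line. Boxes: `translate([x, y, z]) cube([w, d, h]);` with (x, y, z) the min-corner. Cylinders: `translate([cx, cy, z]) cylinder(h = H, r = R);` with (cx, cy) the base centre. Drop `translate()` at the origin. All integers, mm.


translate([573, 500, 0]) cylinder(h = 9, r = 319);


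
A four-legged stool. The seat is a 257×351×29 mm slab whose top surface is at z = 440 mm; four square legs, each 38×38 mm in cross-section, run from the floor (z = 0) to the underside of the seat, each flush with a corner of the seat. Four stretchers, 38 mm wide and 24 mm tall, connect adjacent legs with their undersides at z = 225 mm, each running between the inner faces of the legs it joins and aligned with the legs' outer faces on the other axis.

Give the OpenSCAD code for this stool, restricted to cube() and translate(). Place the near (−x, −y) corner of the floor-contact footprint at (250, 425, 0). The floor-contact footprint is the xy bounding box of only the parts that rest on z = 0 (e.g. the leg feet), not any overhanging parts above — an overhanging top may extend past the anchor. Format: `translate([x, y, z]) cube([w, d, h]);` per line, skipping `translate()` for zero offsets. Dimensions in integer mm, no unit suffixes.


translate([250, 425, 411]) cube([257, 351, 29]);
translate([250, 425, 0]) cube([38, 38, 411]);
translate([469, 425, 0]) cube([38, 38, 411]);
translate([250, 738, 0]) cube([38, 38, 411]);
translate([469, 738, 0]) cube([38, 38, 411]);
translate([288, 425, 225]) cube([181, 38, 24]);
translate([288, 738, 225]) cube([181, 38, 24]);
translate([250, 463, 225]) cube([38, 275, 24]);
translate([469, 463, 225]) cube([38, 275, 24]);


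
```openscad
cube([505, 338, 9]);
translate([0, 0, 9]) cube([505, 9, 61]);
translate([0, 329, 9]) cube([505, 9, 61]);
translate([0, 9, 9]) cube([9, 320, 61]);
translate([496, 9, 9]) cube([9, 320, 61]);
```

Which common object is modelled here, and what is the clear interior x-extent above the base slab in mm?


An open box. The internal width is 487 mm.

A 505×338 base slab with four walls standing on it — an open box. The base is 505 mm wide and the walls are 9 mm thick, so the internal width is 505 − 2 × 9 = 487 mm.


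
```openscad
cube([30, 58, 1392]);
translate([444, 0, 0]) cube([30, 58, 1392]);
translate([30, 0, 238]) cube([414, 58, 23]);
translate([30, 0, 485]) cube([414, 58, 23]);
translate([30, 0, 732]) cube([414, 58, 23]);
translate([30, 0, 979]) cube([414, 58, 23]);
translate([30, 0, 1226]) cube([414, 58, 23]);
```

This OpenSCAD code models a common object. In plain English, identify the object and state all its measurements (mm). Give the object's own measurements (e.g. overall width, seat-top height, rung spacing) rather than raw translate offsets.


A straight ladder. Two 30×58 mm vertical rails, 1392 mm tall, stand 474 mm apart (outside-to-outside) with their front faces coplanar on the −y side. 5 rungs, each 58 mm deep and 23 mm tall, span between the inner faces of the rails, front faces flush with the rails. The lowest rung's underside is at z = 238 mm and rungs are spaced 247 mm apart (underside to underside).


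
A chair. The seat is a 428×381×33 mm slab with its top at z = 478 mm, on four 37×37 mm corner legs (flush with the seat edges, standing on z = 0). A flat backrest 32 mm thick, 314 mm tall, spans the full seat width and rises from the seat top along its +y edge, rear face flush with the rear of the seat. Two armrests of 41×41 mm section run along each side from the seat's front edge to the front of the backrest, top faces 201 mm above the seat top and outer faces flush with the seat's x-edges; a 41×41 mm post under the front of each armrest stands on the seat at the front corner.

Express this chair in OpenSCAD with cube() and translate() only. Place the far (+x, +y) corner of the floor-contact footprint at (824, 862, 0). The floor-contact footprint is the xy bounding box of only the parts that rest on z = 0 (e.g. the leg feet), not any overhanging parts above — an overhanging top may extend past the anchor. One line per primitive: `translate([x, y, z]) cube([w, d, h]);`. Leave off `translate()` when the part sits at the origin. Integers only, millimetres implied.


translate([396, 481, 445]) cube([428, 381, 33]);
translate([396, 481, 0]) cube([37, 37, 445]);
translate([787, 481, 0]) cube([37, 37, 445]);
translate([396, 825, 0]) cube([37, 37, 445]);
translate([787, 825, 0]) cube([37, 37, 445]);
translate([396, 830, 478]) cube([428, 32, 314]);
translate([396, 481, 638]) cube([41, 349, 41]);
translate([783, 481, 638]) cube([41, 349, 41]);
translate([396, 481, 478]) cube([41, 41, 160]);
translate([783, 481, 478]) cube([41, 41, 160]);


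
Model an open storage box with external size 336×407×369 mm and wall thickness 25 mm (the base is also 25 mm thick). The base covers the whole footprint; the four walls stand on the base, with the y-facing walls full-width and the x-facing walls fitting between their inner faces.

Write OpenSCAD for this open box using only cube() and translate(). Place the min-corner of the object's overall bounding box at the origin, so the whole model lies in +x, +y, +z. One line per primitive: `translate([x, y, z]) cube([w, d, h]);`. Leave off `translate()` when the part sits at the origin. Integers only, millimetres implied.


cube([336, 407, 25]);
translate([0, 0, 25]) cube([336, 25, 344]);
translate([0, 382, 25]) cube([336, 25, 344]);
translate([0, 25, 25]) cube([25, 357, 344]);
translate([311, 25, 25]) cube([25, 357, 344]);


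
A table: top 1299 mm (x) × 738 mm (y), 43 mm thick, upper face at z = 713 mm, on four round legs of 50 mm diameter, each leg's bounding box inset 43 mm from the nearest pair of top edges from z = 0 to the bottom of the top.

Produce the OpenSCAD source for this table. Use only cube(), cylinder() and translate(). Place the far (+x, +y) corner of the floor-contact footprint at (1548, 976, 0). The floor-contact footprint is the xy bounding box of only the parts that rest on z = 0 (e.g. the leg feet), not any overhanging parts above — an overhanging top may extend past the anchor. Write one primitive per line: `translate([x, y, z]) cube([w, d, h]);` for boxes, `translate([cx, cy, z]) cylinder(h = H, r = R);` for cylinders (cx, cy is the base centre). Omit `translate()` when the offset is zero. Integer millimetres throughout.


translate([292, 281, 670]) cube([1299, 738, 43]);
translate([360, 349, 0]) cylinder(h = 670, r = 25);
translate([1523, 349, 0]) cylinder(h = 670, r = 25);
translate([360, 951, 0]) cylinder(h = 670, r = 25);
translate([1523, 951, 0]) cylinder(h = 670, r = 25);


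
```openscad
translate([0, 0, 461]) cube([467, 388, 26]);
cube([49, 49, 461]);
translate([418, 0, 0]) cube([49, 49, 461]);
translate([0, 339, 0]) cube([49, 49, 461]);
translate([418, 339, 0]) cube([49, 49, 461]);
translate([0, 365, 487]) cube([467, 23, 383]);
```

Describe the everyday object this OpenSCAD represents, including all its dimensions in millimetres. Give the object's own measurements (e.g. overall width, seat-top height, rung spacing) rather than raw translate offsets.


A chair. The seat is a 467×388×26 mm slab with its top at z = 487 mm, on four 49×49 mm corner legs (flush with the seat edges, standing on z = 0). A flat backrest 23 mm thick, 383 mm tall, spans the full seat width and rises from the seat top along its +y edge, rear face flush with the rear of the seat.


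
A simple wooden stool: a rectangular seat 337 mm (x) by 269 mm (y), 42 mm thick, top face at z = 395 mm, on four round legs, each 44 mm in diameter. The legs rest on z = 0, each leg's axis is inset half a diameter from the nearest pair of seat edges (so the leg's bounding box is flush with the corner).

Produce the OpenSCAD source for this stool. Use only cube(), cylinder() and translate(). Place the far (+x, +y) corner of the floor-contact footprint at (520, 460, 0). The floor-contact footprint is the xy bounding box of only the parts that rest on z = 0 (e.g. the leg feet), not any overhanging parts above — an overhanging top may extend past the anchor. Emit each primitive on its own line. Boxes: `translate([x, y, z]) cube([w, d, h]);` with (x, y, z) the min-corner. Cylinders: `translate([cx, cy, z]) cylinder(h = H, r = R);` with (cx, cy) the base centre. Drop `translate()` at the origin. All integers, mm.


// leg_h = 395 - 42 = 353
translate([183, 191, 353]) cube([337, 269, 42]);
translate([205, 213, 0]) cylinder(h = 353, r = 22);
translate([498, 213, 0]) cylinder(h = 353, r = 22);
translate([205, 438, 0]) cylinder(h = 353, r = 22);
translate([498, 438, 0]) cylinder(h = 353, r = 22);


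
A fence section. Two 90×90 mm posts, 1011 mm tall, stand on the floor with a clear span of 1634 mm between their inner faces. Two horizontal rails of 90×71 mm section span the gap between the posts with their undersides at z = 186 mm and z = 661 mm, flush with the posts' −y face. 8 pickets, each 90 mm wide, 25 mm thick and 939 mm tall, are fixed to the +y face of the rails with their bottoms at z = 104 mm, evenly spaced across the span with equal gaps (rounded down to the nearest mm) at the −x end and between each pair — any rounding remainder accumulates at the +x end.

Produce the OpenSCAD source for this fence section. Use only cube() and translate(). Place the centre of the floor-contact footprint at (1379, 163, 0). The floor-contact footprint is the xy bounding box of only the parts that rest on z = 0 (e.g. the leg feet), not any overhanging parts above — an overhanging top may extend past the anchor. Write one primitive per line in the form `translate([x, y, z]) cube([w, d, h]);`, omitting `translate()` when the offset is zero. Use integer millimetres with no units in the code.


translate([472, 118, 0]) cube([90, 90, 1011]);
translate([2196, 118, 0]) cube([90, 90, 1011]);
translate([562, 118, 186]) cube([1634, 90, 71]);
translate([562, 118, 661]) cube([1634, 90, 71]);
translate([663, 208, 104]) cube([90, 25, 939]);
translate([854, 208, 104]) cube([90, 25, 939]);
translate([1045, 208, 104]) cube([90, 25, 939]);
translate([1236, 208, 104]) cube([90, 25, 939]);
translate([1427, 208, 104]) cube([90, 25, 939]);
translate([1618, 208, 104]) cube([90, 25, 939]);
translate([1809, 208, 104]) cube([90, 25, 939]);
translate([2000, 208, 104]) cube([90, 25, 939]);


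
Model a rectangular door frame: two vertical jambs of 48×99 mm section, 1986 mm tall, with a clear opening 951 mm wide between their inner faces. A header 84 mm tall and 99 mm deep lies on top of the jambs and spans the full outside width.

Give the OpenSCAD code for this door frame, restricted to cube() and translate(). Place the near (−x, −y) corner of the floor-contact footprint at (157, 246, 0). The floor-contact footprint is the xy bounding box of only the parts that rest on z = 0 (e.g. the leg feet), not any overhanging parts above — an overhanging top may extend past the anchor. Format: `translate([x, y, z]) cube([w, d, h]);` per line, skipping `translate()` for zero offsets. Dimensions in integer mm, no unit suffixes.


translate([157, 246, 0]) cube([48, 99, 1986]);
translate([1156, 246, 0]) cube([48, 99, 1986]);
translate([157, 246, 1986]) cube([1047, 99, 84]);


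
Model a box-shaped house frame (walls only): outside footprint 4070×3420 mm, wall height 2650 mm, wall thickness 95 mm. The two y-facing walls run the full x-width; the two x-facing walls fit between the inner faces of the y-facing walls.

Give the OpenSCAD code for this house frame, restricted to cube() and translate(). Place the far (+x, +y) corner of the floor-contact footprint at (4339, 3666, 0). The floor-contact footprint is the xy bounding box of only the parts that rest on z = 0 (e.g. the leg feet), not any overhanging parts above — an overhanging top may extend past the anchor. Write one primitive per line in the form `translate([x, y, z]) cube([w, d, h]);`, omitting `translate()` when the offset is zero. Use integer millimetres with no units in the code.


translate([269, 246, 0]) cube([4070, 95, 2650]);
translate([269, 3571, 0]) cube([4070, 95, 2650]);
translate([269, 341, 0]) cube([95, 3230, 2650]);
translate([4244, 341, 0]) cube([95, 3230, 2650]);


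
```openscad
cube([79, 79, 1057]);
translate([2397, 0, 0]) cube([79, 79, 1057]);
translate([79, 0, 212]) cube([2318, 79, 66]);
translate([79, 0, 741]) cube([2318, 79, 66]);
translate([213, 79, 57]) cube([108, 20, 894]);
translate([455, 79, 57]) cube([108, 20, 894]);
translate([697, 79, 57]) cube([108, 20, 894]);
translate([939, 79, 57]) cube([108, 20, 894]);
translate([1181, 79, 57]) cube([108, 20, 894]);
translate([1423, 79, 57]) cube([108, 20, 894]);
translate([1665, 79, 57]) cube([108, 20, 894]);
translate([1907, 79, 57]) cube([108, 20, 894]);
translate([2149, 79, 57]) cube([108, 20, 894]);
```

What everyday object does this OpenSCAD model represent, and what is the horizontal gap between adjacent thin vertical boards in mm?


A fence section. The picket gap is 134 mm.

Two posts, two rails, 9 pickets — a fence section. Span 2318 mm holds 9 pickets of 108 mm with 10 equal gaps: ⌊(2318 − 9·108) / 10⌋ = 134 mm.


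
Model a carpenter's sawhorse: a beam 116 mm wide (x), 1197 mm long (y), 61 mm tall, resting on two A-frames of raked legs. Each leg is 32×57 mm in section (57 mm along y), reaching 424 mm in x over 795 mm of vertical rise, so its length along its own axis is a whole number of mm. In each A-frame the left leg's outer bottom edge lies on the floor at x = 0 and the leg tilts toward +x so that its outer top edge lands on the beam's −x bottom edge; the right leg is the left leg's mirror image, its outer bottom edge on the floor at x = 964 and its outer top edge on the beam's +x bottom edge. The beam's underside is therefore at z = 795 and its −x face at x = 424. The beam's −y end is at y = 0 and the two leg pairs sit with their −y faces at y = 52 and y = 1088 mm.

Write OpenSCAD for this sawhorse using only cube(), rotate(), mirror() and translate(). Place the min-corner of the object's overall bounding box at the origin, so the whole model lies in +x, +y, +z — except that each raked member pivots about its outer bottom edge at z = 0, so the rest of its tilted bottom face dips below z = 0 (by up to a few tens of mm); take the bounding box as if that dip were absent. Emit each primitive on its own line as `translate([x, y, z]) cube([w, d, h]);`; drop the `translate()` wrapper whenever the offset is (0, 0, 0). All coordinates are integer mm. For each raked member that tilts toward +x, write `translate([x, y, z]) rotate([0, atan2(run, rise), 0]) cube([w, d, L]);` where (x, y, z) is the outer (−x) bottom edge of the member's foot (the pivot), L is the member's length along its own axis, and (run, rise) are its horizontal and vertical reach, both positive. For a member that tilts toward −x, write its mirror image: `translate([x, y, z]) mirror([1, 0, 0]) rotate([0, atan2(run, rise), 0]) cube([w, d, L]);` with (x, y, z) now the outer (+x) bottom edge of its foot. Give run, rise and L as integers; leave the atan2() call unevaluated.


translate([424, 0, 795]) cube([116, 1197, 61]);
translate([0, 52, 0]) rotate([0, atan2(424, 795), 0]) cube([32, 57, 901]);
translate([964, 52, 0]) mirror([1, 0, 0]) rotate([0, atan2(424, 795), 0]) cube([32, 57, 901]);
translate([0, 1088, 0]) rotate([0, atan2(424, 795), 0]) cube([32, 57, 901]);
translate([964, 1088, 0]) mirror([1, 0, 0]) rotate([0, atan2(424, 795), 0]) cube([32, 57, 901]);


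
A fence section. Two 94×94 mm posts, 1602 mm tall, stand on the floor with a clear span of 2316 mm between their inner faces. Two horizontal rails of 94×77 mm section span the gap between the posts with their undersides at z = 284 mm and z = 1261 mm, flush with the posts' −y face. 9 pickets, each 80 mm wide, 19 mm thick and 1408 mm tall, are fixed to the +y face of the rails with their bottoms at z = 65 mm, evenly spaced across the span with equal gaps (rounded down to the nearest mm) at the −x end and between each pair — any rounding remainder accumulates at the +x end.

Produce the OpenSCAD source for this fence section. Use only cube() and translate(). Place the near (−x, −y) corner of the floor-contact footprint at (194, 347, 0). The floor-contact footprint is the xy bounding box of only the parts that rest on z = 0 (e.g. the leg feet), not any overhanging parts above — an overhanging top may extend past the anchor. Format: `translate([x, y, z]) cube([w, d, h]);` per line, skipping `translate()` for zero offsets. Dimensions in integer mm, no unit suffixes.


translate([194, 347, 0]) cube([94, 94, 1602]);
translate([2604, 347, 0]) cube([94, 94, 1602]);
translate([288, 347, 284]) cube([2316, 94, 77]);
translate([288, 347, 1261]) cube([2316, 94, 77]);
translate([447, 441, 65]) cube([80, 19, 1408]);
translate([686, 441, 65]) cube([80, 19, 1408]);
translate([925, 441, 65]) cube([80, 19, 1408]);
translate([1164, 441, 65]) cube([80, 19, 1408]);
translate([1403, 441, 65]) cube([80, 19, 1408]);
translate([1642, 441, 65]) cube([80, 19, 1408]);
translate([1881, 441, 65]) cube([80, 19, 1408]);
translate([2120, 441, 65]) cube([80, 19, 1408]);
translate([2359, 441, 65]) cube([80, 19, 1408]);


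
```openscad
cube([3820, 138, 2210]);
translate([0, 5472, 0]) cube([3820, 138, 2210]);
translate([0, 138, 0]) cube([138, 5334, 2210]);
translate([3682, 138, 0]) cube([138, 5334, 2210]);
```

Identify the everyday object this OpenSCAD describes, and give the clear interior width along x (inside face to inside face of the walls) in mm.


A house (or room) frame. The interior width is 3544 mm.

Four 2210 mm walls enclosing a rectangle with no floor or roof — a room or house frame. Outside width is 3820 mm and wall thickness is 138 mm, so the interior width is 3820 − 2 × 138 = 3544 mm.


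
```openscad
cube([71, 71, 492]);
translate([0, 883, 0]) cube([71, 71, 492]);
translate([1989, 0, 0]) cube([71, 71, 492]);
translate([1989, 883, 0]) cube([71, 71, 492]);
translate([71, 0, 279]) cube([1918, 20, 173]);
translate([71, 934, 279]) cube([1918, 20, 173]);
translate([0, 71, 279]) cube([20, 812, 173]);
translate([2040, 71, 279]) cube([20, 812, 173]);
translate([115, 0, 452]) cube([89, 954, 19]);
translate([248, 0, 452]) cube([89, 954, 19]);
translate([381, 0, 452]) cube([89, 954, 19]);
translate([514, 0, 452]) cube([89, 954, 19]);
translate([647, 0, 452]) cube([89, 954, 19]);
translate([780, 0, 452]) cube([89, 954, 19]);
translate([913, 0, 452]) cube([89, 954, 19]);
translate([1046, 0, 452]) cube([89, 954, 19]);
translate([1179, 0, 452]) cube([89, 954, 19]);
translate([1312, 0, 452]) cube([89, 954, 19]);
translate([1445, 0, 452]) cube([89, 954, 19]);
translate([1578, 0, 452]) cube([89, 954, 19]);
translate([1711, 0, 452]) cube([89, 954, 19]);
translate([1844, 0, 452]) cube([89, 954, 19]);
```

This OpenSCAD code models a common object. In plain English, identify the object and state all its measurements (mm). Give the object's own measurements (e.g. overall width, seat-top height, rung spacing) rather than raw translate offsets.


A bed frame 2060 mm long (x) by 954 mm wide (y). Four 71×71 mm corner posts, 492 mm tall, at the corners of the footprint. Four rails of 20 mm thickness and 173 mm height run between adjacent posts with their undersides at z = 279 mm, their outer faces flush with the outside of the frame (the two x-running rails run between the posts' inner faces; the two y-running rails run between the posts' inner faces). 14 slats, each 89 mm wide (x) and 19 mm thick, lie across the top of the two x-running rails, running the full 954 mm width of the frame in y; along x they sit between the end posts with a 44 mm gap after the −x posts and between neighbouring slats, leaving 56 mm before the +x posts.


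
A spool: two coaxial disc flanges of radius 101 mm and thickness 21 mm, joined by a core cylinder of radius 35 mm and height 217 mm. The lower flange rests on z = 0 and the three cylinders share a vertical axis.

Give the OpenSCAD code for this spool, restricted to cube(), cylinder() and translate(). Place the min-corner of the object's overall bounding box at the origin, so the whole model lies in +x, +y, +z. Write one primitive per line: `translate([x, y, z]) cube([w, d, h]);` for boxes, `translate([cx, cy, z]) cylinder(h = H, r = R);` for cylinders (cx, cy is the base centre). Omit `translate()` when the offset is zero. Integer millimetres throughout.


translate([101, 101, 0]) cylinder(h = 21, r = 101);
translate([101, 101, 21]) cylinder(h = 217, r = 35);
translate([101, 101, 238]) cylinder(h = 21, r = 101);


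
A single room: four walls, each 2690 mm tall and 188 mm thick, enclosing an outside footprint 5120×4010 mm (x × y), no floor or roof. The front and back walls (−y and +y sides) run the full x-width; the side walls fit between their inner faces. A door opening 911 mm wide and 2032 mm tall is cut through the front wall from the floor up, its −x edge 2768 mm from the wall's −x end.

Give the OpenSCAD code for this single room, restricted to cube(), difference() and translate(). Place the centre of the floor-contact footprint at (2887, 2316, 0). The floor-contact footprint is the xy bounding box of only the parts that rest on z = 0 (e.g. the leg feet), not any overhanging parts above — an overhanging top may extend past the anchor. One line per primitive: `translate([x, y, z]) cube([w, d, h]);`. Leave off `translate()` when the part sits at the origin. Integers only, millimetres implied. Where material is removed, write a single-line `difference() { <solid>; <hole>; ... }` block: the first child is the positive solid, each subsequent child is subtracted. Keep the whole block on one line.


difference() { translate([327, 311, 0]) cube([5120, 188, 2690]); translate([3095, 311, 0]) cube([911, 188, 2032]); }
translate([327, 4133, 0]) cube([5120, 188, 2690]);
translate([327, 499, 0]) cube([188, 3634, 2690]);
translate([5259, 499, 0]) cube([188, 3634, 2690]);


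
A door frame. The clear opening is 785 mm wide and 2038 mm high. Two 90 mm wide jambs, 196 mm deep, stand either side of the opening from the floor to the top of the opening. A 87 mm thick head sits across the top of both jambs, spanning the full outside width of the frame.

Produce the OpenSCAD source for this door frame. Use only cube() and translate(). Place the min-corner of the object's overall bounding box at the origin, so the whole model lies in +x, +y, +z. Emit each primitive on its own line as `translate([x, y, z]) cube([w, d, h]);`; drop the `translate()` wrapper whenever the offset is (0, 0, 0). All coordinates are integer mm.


cube([90, 196, 2038]);
translate([875, 0, 0]) cube([90, 196, 2038]);
translate([0, 0, 2038]) cube([965, 196, 87]);


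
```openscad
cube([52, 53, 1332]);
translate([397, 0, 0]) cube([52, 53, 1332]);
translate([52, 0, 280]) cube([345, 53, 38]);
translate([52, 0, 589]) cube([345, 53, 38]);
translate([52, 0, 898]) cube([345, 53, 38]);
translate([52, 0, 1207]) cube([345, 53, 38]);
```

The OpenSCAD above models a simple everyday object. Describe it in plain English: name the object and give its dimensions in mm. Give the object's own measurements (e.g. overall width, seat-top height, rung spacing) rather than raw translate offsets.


A straight ladder. Two 52×53 mm vertical rails, 1332 mm tall, stand 449 mm apart (outside-to-outside) with their front faces coplanar on the −y side. 4 rungs, each 53 mm deep and 38 mm tall, span between the inner faces of the rails, front faces flush with the rails. The lowest rung's underside is at z = 280 mm and rungs are spaced 309 mm apart (underside to underside).


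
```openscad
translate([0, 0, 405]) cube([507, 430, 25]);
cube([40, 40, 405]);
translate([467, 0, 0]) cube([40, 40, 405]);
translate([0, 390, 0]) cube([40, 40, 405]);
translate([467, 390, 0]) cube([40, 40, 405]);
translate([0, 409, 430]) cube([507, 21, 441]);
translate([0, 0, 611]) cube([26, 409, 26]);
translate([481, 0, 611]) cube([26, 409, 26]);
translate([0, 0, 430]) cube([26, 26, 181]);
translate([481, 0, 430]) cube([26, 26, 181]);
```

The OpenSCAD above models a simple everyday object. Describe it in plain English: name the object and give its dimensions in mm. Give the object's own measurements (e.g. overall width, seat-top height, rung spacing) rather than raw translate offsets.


A chair. The seat is a 507×430×25 mm slab with its top at z = 430 mm, on four 40×40 mm corner legs (flush with the seat edges, standing on z = 0). A flat backrest 21 mm thick, 441 mm tall, spans the full seat width and rises from the seat top along its +y edge, rear face flush with the rear of the seat. Two armrests of 26×26 mm section run along each side from the seat's front edge to the front of the backrest, top faces 207 mm above the seat top and outer faces flush with the seat's x-edges; a 26×26 mm post under the front of each armrest stands on the seat at the front corner.


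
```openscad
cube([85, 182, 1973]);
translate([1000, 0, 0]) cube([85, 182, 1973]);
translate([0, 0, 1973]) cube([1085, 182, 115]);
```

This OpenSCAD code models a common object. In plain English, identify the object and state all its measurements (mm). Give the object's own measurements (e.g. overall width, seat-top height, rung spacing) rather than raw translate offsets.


A door frame. The clear opening is 915 mm wide and 1973 mm high. Two 85 mm wide jambs, 182 mm deep, stand either side of the opening from the floor to the top of the opening. A 115 mm thick head sits across the top of both jambs, spanning the full outside width of the frame.


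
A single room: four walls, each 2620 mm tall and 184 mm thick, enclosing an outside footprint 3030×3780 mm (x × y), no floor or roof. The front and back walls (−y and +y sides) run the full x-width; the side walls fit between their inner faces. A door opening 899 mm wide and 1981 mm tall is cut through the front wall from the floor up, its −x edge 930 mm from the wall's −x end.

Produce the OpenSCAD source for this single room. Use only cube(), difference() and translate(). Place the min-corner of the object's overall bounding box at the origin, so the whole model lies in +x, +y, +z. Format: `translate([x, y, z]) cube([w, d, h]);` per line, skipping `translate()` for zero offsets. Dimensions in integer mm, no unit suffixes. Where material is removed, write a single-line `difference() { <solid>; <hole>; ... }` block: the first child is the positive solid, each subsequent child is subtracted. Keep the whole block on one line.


difference() { cube([3030, 184, 2620]); translate([930, 0, 0]) cube([899, 184, 1981]); }
translate([0, 3596, 0]) cube([3030, 184, 2620]);
translate([0, 184, 0]) cube([184, 3412, 2620]);
translate([2846, 184, 0]) cube([184, 3412, 2620]);


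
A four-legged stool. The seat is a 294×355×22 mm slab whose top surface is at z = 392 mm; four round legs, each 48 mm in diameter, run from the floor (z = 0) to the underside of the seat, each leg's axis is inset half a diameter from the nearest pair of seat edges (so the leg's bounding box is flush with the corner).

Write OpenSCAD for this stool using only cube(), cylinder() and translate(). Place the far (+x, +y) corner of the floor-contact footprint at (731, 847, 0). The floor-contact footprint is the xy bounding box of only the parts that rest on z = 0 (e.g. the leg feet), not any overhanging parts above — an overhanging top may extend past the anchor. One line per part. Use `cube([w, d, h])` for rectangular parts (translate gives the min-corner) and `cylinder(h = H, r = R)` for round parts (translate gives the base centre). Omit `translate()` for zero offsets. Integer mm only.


// leg_h = 392 - 22 = 370
translate([437, 492, 370]) cube([294, 355, 22]);
translate([461, 516, 0]) cylinder(h = 370, r = 24);
translate([707, 516, 0]) cylinder(h = 370, r = 24);
translate([461, 823, 0]) cylinder(h = 370, r = 24);
translate([707, 823, 0]) cylinder(h = 370, r = 24);


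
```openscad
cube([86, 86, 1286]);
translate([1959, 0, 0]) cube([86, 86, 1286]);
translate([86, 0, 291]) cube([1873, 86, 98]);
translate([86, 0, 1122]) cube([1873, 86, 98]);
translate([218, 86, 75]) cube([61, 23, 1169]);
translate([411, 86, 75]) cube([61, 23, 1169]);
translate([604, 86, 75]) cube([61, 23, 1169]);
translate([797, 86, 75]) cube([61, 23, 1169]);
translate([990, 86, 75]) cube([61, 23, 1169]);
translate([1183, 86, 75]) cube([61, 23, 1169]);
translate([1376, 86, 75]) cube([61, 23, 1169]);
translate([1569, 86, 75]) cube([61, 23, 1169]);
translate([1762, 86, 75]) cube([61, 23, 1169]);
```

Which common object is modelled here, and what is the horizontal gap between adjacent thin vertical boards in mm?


A fence section. The picket gap is 132 mm.

Two posts, two rails, 9 pickets — a fence section. Span 1873 mm holds 9 pickets of 61 mm with 10 equal gaps: ⌊(1873 − 9·61) / 10⌋ = 132 mm.


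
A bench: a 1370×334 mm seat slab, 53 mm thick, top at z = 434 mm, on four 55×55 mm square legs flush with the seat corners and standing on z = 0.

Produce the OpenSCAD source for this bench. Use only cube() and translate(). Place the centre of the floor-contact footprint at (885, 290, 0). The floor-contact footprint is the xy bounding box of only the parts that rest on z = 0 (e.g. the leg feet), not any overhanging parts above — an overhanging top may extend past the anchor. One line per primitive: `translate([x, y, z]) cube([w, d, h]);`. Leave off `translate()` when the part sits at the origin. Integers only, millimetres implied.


translate([200, 123, 381]) cube([1370, 334, 53]);
translate([200, 123, 0]) cube([55, 55, 381]);
translate([200, 402, 0]) cube([55, 55, 381]);
translate([1515, 123, 0]) cube([55, 55, 381]);
translate([1515, 402, 0]) cube([55, 55, 381]);


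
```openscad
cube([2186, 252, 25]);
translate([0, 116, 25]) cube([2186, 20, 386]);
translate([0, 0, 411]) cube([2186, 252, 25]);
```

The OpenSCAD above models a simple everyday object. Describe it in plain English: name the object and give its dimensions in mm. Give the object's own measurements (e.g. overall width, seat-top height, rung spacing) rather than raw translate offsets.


An I-beam lying along x, 2186 mm long. Overall section height 436 mm. Two flanges 252 mm wide (y) and 25 mm thick, one on the floor and one at the top; a web 20 mm thick runs between them, centred on the flange width.


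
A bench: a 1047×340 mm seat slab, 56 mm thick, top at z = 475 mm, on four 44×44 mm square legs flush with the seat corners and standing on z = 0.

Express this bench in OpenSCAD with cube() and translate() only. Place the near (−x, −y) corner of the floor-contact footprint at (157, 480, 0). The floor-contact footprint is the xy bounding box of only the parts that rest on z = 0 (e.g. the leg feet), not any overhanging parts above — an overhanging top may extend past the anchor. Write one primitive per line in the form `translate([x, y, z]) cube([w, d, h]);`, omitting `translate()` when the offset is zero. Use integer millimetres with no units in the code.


translate([157, 480, 419]) cube([1047, 340, 56]);
translate([157, 480, 0]) cube([44, 44, 419]);
translate([157, 776, 0]) cube([44, 44, 419]);
translate([1160, 480, 0]) cube([44, 44, 419]);
translate([1160, 776, 0]) cube([44, 44, 419]);


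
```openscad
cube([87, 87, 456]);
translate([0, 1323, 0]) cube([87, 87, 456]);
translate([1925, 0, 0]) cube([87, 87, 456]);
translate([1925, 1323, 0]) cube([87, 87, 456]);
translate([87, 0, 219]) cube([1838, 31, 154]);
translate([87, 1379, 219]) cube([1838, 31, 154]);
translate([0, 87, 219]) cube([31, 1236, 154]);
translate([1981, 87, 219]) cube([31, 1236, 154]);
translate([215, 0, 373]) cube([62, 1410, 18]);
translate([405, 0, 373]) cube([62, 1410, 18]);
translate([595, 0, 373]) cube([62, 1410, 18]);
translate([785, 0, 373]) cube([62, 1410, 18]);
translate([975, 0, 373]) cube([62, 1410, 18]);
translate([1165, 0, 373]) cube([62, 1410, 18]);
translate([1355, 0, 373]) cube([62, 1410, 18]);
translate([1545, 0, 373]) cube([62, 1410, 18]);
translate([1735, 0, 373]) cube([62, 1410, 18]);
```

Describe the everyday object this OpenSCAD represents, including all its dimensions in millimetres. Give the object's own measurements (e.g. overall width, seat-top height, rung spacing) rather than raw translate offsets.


A bed frame 2012 mm long (x) by 1410 mm wide (y). Four 87×87 mm corner posts, 456 mm tall, at the corners of the footprint. Four rails of 31 mm thickness and 154 mm height run between adjacent posts with their undersides at z = 219 mm, their outer faces flush with the outside of the frame (the two x-running rails run between the posts' inner faces; the two y-running rails run between the posts' inner faces). 9 slats, each 62 mm wide (x) and 18 mm thick, lie across the top of the two x-running rails, running the full 1410 mm width of the frame in y; along x they sit between the end posts with a 128 mm gap after the −x posts and between neighbouring slats and before the +x posts.
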